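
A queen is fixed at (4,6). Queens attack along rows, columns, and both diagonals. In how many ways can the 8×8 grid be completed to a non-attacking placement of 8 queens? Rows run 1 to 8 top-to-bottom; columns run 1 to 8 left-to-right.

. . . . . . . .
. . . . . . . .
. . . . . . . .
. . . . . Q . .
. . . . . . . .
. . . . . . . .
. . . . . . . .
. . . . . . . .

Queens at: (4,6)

12

Branch on row 1: col 1 → 2; col 2 → 1; col 4 → 1; col 5 → 6; col 7 → 1; col 8 → 1.
Sum: 2 + 1 + 1 + 6 + 1 + 1 = 12.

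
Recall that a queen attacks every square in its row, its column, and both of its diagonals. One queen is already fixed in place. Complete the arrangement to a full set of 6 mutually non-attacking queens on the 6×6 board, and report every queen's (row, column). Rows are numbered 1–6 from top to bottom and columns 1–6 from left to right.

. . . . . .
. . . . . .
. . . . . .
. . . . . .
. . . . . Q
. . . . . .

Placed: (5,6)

Row 1: attacked by (5,6)→{2,6}. Safe: 1, 3, 4, 5. Place at column 4.
Row 2: attacked by (1,4)→{3,4,5}; (5,6)→{3,6}. Safe: 1, 2. Place at column 1.
Row 3: attacked by (1,4)→{2,4,6}; (2,1)→{1,2}; (5,6)→{4,6}. Safe: 3, 5. Place at column 5.
Row 4: attacked by (1,4)→{1,4}; (2,1)→{1,3}; (3,5)→{4,5,6}; (5,6)→{5,6}. Safe: 2. Place at column 2.
Row 6: attacked by (1,4)→{4}; (2,1)→{1,5}; (3,5)→{2,5}; (4,2)→{2,4}; (5,6)→{5,6}. Safe: 3. Place at column 3.
Columns [4, 1, 5, 2, 6, 3], r−c [-3, 1, -2, 2, -1, 3], r+c [5, 3, 8, 6, 11, 9] are all distinct, so no two queens attack.

(1,4) (2,1) (3,5) (4,2) (5,6) (6,3)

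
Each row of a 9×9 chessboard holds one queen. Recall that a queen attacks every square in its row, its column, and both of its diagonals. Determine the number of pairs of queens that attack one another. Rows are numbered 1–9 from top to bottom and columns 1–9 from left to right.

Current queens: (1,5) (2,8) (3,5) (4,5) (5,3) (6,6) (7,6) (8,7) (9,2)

Same column: (1,5)–(3,5) (column 5); (1,5)–(4,5) (column 5); (3,5)–(4,5) (column 5); (6,6)–(7,6) (column 6).
Same diagonal: (3,5)–(5,3) (|3−5| = |5−3| = 2); (7,6)–(8,7) (|7−8| = |6−7| = 1).
Total attacking pairs: 6.

6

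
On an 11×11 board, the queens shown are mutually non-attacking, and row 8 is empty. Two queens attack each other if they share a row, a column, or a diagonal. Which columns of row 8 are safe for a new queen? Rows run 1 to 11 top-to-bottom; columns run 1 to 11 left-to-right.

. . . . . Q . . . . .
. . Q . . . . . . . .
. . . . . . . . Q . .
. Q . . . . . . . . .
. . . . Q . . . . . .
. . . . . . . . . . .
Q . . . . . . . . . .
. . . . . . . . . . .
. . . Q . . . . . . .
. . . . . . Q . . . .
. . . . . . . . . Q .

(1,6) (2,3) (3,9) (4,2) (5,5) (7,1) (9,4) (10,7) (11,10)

columns 11

(1,6) attacks row 8 at column 6.
(2,3) attacks row 8 at column 3 and diagonals 9.
(3,9) attacks row 8 at column 9 and diagonals 4.
(4,2) attacks row 8 at column 2 and diagonals 6.
(5,5) attacks row 8 at column 5 and diagonals 2, 8.
(7,1) attacks row 8 at column 1 and diagonals 2.
(9,4) attacks row 8 at column 4 and diagonals 3, 5.
(10,7) attacks row 8 at column 7 and diagonals 5, 9.
(11,10) attacks row 8 at column 10 and diagonals 7.
Attacked columns: {1, 2, 3, 4, 5, 6, 7, 8, 9, 10}. Safe: {11}.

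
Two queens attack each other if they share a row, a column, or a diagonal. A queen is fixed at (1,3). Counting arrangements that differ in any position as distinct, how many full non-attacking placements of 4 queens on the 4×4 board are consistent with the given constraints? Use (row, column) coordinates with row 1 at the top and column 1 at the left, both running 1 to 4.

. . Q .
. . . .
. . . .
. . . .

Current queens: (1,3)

1

Branch on row 2: col 1 → 1.
Sum: 1 = 1.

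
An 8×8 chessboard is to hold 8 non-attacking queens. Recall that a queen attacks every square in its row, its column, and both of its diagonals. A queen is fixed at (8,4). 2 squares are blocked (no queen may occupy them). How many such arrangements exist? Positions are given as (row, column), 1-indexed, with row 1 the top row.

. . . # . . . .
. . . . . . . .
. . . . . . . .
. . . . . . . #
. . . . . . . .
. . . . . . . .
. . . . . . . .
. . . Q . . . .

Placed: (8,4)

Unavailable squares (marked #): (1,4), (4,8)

18

Branch on row 1: col 1 → 1; col 2 → 3; col 3 → 3; col 5 → 3; col 6 → 4; col 7 → 3; col 8 → 1.
Sum: 1 + 3 + 3 + 3 + 4 + 3 + 1 = 18.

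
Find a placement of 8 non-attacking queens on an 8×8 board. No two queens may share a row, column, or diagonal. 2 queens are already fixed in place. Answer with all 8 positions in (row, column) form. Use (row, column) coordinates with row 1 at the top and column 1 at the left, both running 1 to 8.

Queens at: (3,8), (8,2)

(1,5) (2,3) (3,8) (4,4) (5,7) (6,1) (7,6) (8,2)

Row 1: attacked by (3,8)→{6,8}; (8,2)→{2}. Safe: 1, 3, 4, 5, 7. Place at column 5.
Row 2: attacked by (1,5)→{4,5,6}; (3,8)→{7,8}; (8,2)→{2,8}. Safe: 1, 3. Place at column 3.
Row 4: attacked by (1,5)→{2,5,8}; (2,3)→{1,3,5}; (3,8)→{7,8}; (8,2)→{2,6}. Safe: 4. Place at column 4.
Row 5: attacked by (1,5)→{1,5}; (2,3)→{3,6}; (3,8)→{6,8}; (4,4)→{3,4,5}; (8,2)→{2,5}. Safe: 7. Place at column 7.
Row 6: attacked by (1,5)→{5}; (2,3)→{3,7}; (3,8)→{5,8}; (4,4)→{2,4,6}; (5,7)→{6,7,8}; (8,2)→{2,4}. Safe: 1. Place at column 1.
Row 7: attacked by (1,5)→{5}; (2,3)→{3,8}; (3,8)→{4,8}; (4,4)→{1,4,7}; (5,7)→{5,7}; (6,1)→{1,2}; (8,2)→{1,2,3}. Safe: 6. Place at column 6.
Columns [5, 3, 8, 4, 7, 1, 6, 2], r−c [-4, -1, -5, 0, -2, 5, 1, 6], r+c [6, 5, 11, 8, 12, 7, 13, 10] are all distinct, so no two queens attack.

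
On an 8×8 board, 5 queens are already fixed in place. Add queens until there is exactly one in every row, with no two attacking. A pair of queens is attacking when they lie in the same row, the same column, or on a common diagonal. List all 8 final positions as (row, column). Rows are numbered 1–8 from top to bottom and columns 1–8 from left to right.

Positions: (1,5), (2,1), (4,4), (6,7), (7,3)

(1,5) (2,1) (3,8) (4,4) (5,2) (6,7) (7,3) (8,6)

Row 3: attacked by (1,5)→{3,5,7}; (2,1)→{1,2}; (4,4)→{3,4,5}; (6,7)→{4,7}; (7,3)→{3,7}. Safe: 6, 8. Place at column 8.
Row 5: attacked by (1,5)→{1,5}; (2,1)→{1,4}; (3,8)→{6,8}; (4,4)→{3,4,5}; (6,7)→{6,7,8}; (7,3)→{1,3,5}. Safe: 2. Place at column 2.
Row 8: attacked by (1,5)→{5}; (2,1)→{1,7}; (3,8)→{3,8}; (4,4)→{4,8}; (5,2)→{2,5}; (6,7)→{5,7}; (7,3)→{2,3,4}. Safe: 6. Place at column 6.
Columns [5, 1, 8, 4, 2, 7, 3, 6], r−c [-4, 1, -5, 0, 3, -1, 4, 2], r+c [6, 3, 11, 8, 7, 13, 10, 14] are all distinct, so no two queens attack.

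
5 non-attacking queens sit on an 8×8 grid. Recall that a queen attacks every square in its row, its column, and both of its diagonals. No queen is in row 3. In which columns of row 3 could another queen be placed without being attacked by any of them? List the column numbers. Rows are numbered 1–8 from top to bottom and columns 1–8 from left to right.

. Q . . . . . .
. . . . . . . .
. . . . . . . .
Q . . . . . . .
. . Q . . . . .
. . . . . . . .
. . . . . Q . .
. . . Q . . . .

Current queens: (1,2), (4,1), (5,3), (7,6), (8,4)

(1,2) attacks row 3 at column 2 and diagonals 4.
(4,1) attacks row 3 at column 1 and diagonals 2.
(5,3) attacks row 3 at column 3 and diagonals 1, 5.
(7,6) attacks row 3 at column 6 and diagonals 2.
(8,4) attacks row 3 at column 4.
Attacked columns: {1, 2, 3, 4, 5, 6}. Safe: {7, 8}.

columns 7, 8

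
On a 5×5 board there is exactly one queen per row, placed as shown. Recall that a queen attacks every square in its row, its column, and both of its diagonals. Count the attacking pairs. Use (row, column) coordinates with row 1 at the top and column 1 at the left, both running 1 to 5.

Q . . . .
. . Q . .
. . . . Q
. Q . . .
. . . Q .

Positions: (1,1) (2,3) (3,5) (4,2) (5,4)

0

All columns are distinct and no two queens satisfy |Δrow| = |Δcol|, so no pair attacks.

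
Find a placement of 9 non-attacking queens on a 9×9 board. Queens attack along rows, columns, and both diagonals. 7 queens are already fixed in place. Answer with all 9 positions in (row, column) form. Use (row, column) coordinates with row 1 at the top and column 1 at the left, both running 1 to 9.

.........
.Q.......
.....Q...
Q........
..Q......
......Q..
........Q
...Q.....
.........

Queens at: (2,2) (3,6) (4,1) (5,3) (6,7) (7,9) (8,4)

(1,5) (2,2) (3,6) (4,1) (5,3) (6,7) (7,9) (8,4) (9,8)

Row 1: attacked by (2,2)→{1,2,3}; (3,6)→{4,6,8}; (4,1)→{1,4}; (5,3)→{3,7}; (6,7)→{2,7}; (7,9)→{3,9}; (8,4)→{4}. Safe: 5. Place at column 5.
Row 9: attacked by (1,5)→{5}; (2,2)→{2,9}; (3,6)→{6}; (4,1)→{1,6}; (5,3)→{3,7}; (6,7)→{4,7}; (7,9)→{7,9}; (8,4)→{3,4,5}. Safe: 8. Place at column 8.
Columns [5, 2, 6, 1, 3, 7, 9, 4, 8], r−c [-4, 0, -3, 3, 2, -1, -2, 4, 1], r+c [6, 4, 9, 5, 8, 13, 16, 12, 17] are all distinct, so no two queens attack.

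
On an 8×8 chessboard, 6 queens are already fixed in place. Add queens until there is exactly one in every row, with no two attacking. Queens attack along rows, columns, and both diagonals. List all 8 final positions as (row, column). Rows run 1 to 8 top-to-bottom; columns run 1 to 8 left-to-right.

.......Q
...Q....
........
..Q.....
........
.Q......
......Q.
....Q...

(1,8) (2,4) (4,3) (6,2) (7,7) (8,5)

Row 3: attacked by (1,8)→{6,8}; (2,4)→{3,4,5}; (4,3)→{2,3,4}; (6,2)→{2,5}; (7,7)→{3,7}; (8,5)→{5}. Safe: 1. Place at column 1.
Row 5: attacked by (1,8)→{4,8}; (2,4)→{1,4,7}; (3,1)→{1,3}; (4,3)→{2,3,4}; (6,2)→{1,2,3}; (7,7)→{5,7}; (8,5)→{2,5,8}. Safe: 6. Place at column 6.
Columns [8, 4, 1, 3, 6, 2, 7, 5], r−c [-7, -2, 2, 1, -1, 4, 0, 3], r+c [9, 6, 4, 7, 11, 8, 14, 13] are all distinct, so no two queens attack.

(1,8) (2,4) (3,1) (4,3) (5,6) (6,2) (7,7) (8,5)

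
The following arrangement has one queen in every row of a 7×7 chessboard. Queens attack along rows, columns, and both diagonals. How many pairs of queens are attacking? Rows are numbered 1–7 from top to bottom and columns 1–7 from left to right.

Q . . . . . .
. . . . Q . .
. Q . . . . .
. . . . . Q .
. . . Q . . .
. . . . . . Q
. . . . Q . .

2

Same column: (2,5)–(7,5) (column 5).
Same diagonal: (3,2)–(5,4) (|3−5| = |2−4| = 2).
Total attacking pairs: 2.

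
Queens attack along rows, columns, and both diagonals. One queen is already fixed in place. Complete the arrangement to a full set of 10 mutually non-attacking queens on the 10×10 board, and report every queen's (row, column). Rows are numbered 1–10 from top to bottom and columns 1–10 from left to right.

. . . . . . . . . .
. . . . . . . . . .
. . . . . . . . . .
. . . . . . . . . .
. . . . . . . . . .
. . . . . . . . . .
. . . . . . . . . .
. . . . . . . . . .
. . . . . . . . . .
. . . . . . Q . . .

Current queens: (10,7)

Row 1: attacked by (10,7)→{7}. Safe: 1, 2, 3, 4, 5, 6, 8, 9, 10. Place at column 9.
Row 2: attacked by (1,9)→{8,9,10}; (10,7)→{7}. Safe: 1, 2, 3, 4, 5, 6. Place at column 3.
Row 3: attacked by (1,9)→{7,9}; (2,3)→{2,3,4}; (10,7)→{7}. Safe: 1, 5, 6, 8, 10. Place at column 8.
Row 4: attacked by (1,9)→{6,9}; (2,3)→{1,3,5}; (3,8)→{7,8,9}; (10,7)→{1,7}. Safe: 2, 4, 10. Place at column 2.
Row 5: attacked by (1,9)→{5,9}; (2,3)→{3,6}; (3,8)→{6,8,10}; (4,2)→{1,2,3}; (10,7)→{2,7}. Safe: 4. Place at column 4.
Row 6: attacked by (1,9)→{4,9}; (2,3)→{3,7}; (3,8)→{5,8}; (4,2)→{2,4}; (5,4)→{3,4,5}; (10,7)→{3,7}. Safe: 1, 6, 10. Place at column 6.
Row 7: attacked by (1,9)→{3,9}; (2,3)→{3,8}; (3,8)→{4,8}; (4,2)→{2,5}; (5,4)→{2,4,6}; (6,6)→{5,6,7}; (10,7)→{4,7,10}. Safe: 1. Place at column 1.
Row 8: attacked by (1,9)→{2,9}; (2,3)→{3,9}; (3,8)→{3,8}; (4,2)→{2,6}; (5,4)→{1,4,7}; (6,6)→{4,6,8}; (7,1)→{1,2}; (10,7)→{5,7,9}. Safe: 10. Place at column 10.
Row 9: attacked by (1,9)→{1,9}; (2,3)→{3,10}; (3,8)→{2,8}; (4,2)→{2,7}; (5,4)→{4,8}; (6,6)→{3,6,9}; (7,1)→{1,3}; (8,10)→{9,10}; (10,7)→{6,7,8}. Safe: 5. Place at column 5.
Columns [9, 3, 8, 2, 4, 6, 1, 10, 5, 7], r−c [-8, -1, -5, 2, 1, 0, 6, -2, 4, 3], r+c [10, 5, 11, 6, 9, 12, 8, 18, 14, 17] are all distinct, so no two queens attack.

(1,9) (2,3) (3,8) (4,2) (5,4) (6,6) (7,1) (8,10) (9,5) (10,7)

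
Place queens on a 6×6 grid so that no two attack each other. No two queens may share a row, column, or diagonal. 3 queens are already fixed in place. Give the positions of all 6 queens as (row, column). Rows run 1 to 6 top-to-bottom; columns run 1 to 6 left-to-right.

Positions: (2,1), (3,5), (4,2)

(1,4) (2,1) (3,5) (4,2) (5,6) (6,3)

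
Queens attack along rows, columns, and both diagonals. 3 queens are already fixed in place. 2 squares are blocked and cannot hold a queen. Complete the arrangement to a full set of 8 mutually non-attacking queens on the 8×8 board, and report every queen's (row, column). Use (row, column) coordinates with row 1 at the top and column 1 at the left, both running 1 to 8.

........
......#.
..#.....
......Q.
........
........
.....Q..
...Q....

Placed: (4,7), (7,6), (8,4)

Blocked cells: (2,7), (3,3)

Row 1: attacked by (4,7)→{4,7}; (7,6)→{6}; (8,4)→{4}. Safe: 1, 2, 3, 5, 8. Place at column 5.
Row 2: attacked by (1,5)→{4,5,6}; (4,7)→{5,7}; (7,6)→{1,6}; (8,4)→{4}. Blocked: 7. Safe: 2, 3, 8. Place at column 3.
Row 3: attacked by (1,5)→{3,5,7}; (2,3)→{2,3,4}; (4,7)→{6,7,8}; (7,6)→{2,6}; (8,4)→{4}. Blocked: 3. Safe: 1. Place at column 1.
Row 5: attacked by (1,5)→{1,5}; (2,3)→{3,6}; (3,1)→{1,3}; (4,7)→{6,7,8}; (7,6)→{4,6,8}; (8,4)→{1,4,7}. Safe: 2. Place at column 2.
Row 6: attacked by (1,5)→{5}; (2,3)→{3,7}; (3,1)→{1,4}; (4,7)→{5,7}; (5,2)→{1,2,3}; (7,6)→{5,6,7}; (8,4)→{2,4,6}. Safe: 8. Place at column 8.
Columns [5, 3, 1, 7, 2, 8, 6, 4], r−c [-4, -1, 2, -3, 3, -2, 1, 4], r+c [6, 5, 4, 11, 7, 14, 13, 12] are all distinct, so no two queens attack.

(1,5) (2,3) (3,1) (4,7) (5,2) (6,8) (7,6) (8,4)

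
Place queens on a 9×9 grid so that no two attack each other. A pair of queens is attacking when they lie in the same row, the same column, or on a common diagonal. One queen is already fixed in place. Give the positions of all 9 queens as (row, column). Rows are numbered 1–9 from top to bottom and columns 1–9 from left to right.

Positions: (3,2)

(1,5) (2,9) (3,2) (4,6) (5,8) (6,3) (7,1) (8,4) (9,7)

Row 1: attacked by (3,2)→{2,4}. Safe: 1, 3, 5, 6, 7, 8, 9. Place at column 5.
Row 2: attacked by (1,5)→{4,5,6}; (3,2)→{1,2,3}. Safe: 7, 8, 9. Place at column 9.
Row 4: attacked by (1,5)→{2,5,8}; (2,9)→{7,9}; (3,2)→{1,2,3}. Safe: 4, 6. Place at column 6.
Row 5: attacked by (1,5)→{1,5,9}; (2,9)→{6,9}; (3,2)→{2,4}; (4,6)→{5,6,7}. Safe: 3, 8. Place at column 8.
Row 6: attacked by (1,5)→{5}; (2,9)→{5,9}; (3,2)→{2,5}; (4,6)→{4,6,8}; (5,8)→{7,8,9}. Safe: 1, 3. Place at column 3.
Row 7: attacked by (1,5)→{5}; (2,9)→{4,9}; (3,2)→{2,6}; (4,6)→{3,6,9}; (5,8)→{6,8}; (6,3)→{2,3,4}. Safe: 1, 7. Place at column 1.
Row 8: attacked by (1,5)→{5}; (2,9)→{3,9}; (3,2)→{2,7}; (4,6)→{2,6}; (5,8)→{5,8}; (6,3)→{1,3,5}; (7,1)→{1,2}. Safe: 4. Place at column 4.
Row 9: attacked by (1,5)→{5}; (2,9)→{2,9}; (3,2)→{2,8}; (4,6)→{1,6}; (5,8)→{4,8}; (6,3)→{3,6}; (7,1)→{1,3}; (8,4)→{3,4,5}. Safe: 7. Place at column 7.
Columns [5, 9, 2, 6, 8, 3, 1, 4, 7], r−c [-4, -7, 1, -2, -3, 3, 6, 4, 2], r+c [6, 11, 5, 10, 13, 9, 8, 12, 16] are all distinct, so no two queens attack.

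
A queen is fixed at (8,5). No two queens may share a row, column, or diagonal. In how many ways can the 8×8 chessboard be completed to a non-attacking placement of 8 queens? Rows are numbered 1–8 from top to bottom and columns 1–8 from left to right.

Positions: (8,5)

18

Branch on row 1: col 1 → 1; col 2 → 3; col 3 → 4; col 4 → 3; col 6 → 3; col 7 → 3; col 8 → 1.
Sum: 1 + 3 + 4 + 3 + 3 + 3 + 1 = 18.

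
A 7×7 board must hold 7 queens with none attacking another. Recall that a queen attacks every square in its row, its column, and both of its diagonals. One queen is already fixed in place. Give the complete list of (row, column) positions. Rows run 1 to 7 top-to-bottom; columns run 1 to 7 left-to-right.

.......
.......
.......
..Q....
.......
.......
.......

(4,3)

(1,5) (2,2) (3,6) (4,3) (5,7) (6,4) (7,1)

Row 1: attacked by (4,3)→{3,6}. Safe: 1, 2, 4, 5, 7. Place at column 5.
Row 2: attacked by (1,5)→{4,5,6}; (4,3)→{1,3,5}. Safe: 2, 7. Place at column 2.
Row 3: attacked by (1,5)→{3,5,7}; (2,2)→{1,2,3}; (4,3)→{2,3,4}. Safe: 6. Place at column 6.
Row 5: attacked by (1,5)→{1,5}; (2,2)→{2,5}; (3,6)→{4,6}; (4,3)→{2,3,4}. Safe: 7. Place at column 7.
Row 6: attacked by (1,5)→{5}; (2,2)→{2,6}; (3,6)→{3,6}; (4,3)→{1,3,5}; (5,7)→{6,7}. Safe: 4. Place at column 4.
Row 7: attacked by (1,5)→{5}; (2,2)→{2,7}; (3,6)→{2,6}; (4,3)→{3,6}; (5,7)→{5,7}; (6,4)→{3,4,5}. Safe: 1. Place at column 1.
Columns [5, 2, 6, 3, 7, 4, 1], r−c [-4, 0, -3, 1, -2, 2, 6], r+c [6, 4, 9, 7, 12, 10, 8] are all distinct, so no two queens attack.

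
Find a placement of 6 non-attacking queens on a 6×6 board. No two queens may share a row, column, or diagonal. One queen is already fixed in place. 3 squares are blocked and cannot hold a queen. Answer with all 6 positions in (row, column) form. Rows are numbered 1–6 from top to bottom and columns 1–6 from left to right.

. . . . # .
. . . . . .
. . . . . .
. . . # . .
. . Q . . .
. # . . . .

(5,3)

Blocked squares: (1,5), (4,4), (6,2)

(1,2) (2,4) (3,6) (4,1) (5,3) (6,5)

Row 1: attacked by (5,3)→{3}. Blocked: 5. Safe: 1, 2, 4, 6. Place at column 2.
Row 2: attacked by (1,2)→{1,2,3}; (5,3)→{3,6}. Safe: 4, 5. Place at column 4.
Row 3: attacked by (1,2)→{2,4}; (2,4)→{3,4,5}; (5,3)→{1,3,5}. Safe: 6. Place at column 6.
Row 4: attacked by (1,2)→{2,5}; (2,4)→{2,4,6}; (3,6)→{5,6}; (5,3)→{2,3,4}. Blocked: 4. Safe: 1. Place at column 1.
Row 6: attacked by (1,2)→{2}; (2,4)→{4}; (3,6)→{3,6}; (4,1)→{1,3}; (5,3)→{2,3,4}. Blocked: 2. Safe: 5. Place at column 5.
Columns [2, 4, 6, 1, 3, 5], r−c [-1, -2, -3, 3, 2, 1], r+c [3, 6, 9, 5, 8, 11] are all distinct, so no two queens attack.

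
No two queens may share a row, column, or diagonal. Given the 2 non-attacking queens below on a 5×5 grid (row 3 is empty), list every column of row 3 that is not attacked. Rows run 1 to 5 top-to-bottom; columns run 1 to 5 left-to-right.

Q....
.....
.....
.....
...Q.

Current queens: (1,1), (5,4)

columns 5

(1,1) attacks row 3 at column 1 and diagonals 3.
(5,4) attacks row 3 at column 4 and diagonals 2.
Attacked columns: {1, 2, 3, 4}. Safe: {5}.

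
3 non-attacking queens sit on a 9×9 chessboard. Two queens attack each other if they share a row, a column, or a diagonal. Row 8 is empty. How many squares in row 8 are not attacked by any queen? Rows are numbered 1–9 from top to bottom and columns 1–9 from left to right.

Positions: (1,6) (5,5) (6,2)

4

(1,6) attacks row 8 at column 6.
(5,5) attacks row 8 at column 5 and diagonals 2, 8.
(6,2) attacks row 8 at column 2 and diagonals 4.
Attacked columns: {2, 4, 5, 6, 8}. Safe: {1, 3, 7, 9}.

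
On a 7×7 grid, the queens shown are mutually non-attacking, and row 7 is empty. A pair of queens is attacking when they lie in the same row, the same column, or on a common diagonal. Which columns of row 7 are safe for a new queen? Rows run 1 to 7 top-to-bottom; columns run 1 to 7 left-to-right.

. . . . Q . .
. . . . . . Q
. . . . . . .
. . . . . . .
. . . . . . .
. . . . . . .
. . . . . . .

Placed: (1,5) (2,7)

(1,5) attacks row 7 at column 5.
(2,7) attacks row 7 at column 7 and diagonals 2.
Attacked columns: {2, 5, 7}. Safe: {1, 3, 4, 6}.

columns 1, 3, 4, 6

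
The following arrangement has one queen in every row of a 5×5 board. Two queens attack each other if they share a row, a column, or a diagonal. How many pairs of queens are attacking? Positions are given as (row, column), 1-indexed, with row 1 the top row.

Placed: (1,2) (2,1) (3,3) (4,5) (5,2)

Same column: (1,2)–(5,2) (column 2).
Same diagonal: (1,2)–(2,1) (|1−2| = |2−1| = 1); (1,2)–(4,5) (|1−4| = |2−5| = 3).
Total attacking pairs: 3.

3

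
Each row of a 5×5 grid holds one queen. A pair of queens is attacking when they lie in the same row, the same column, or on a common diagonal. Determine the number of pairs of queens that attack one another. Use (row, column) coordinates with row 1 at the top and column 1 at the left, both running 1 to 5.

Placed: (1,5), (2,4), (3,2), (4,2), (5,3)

5

Same column: (3,2)–(4,2) (column 2).
Same diagonal: (1,5)–(2,4) (|1−2| = |5−4| = 1); (1,5)–(4,2) (|1−4| = |5−2| = 3); (2,4)–(4,2) (|2−4| = |4−2| = 2); (4,2)–(5,3) (|4−5| = |2−3| = 1).
Total attacking pairs: 5.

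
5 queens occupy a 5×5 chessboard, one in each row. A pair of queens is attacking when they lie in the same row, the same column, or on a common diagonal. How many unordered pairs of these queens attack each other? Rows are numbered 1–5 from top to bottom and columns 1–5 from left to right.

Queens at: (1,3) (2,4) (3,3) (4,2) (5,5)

6

Same column: (1,3)–(3,3) (column 3).
Same diagonal: (1,3)–(2,4) (|1−2| = |3−4| = 1); (2,4)–(3,3) (|2−3| = |4−3| = 1); (2,4)–(4,2) (|2−4| = |4−2| = 2); (3,3)–(4,2) (|3−4| = |3−2| = 1); (3,3)–(5,5) (|3−5| = |3−5| = 2).
Total attacking pairs: 6.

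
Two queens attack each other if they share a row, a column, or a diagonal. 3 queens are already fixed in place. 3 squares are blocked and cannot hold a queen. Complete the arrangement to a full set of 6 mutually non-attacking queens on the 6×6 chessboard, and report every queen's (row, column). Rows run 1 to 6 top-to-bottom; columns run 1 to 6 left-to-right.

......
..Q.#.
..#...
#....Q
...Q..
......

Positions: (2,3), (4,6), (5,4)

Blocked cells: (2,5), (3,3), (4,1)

(1,5) (2,3) (3,1) (4,6) (5,4) (6,2)

Row 1: attacked by (2,3)→{2,3,4}; (4,6)→{3,6}; (5,4)→{4}. Safe: 1, 5. Place at column 5.
Row 3: attacked by (1,5)→{3,5}; (2,3)→{2,3,4}; (4,6)→{5,6}; (5,4)→{2,4,6}. Blocked: 3. Safe: 1. Place at column 1.
Row 6: attacked by (1,5)→{5}; (2,3)→{3}; (3,1)→{1,4}; (4,6)→{4,6}; (5,4)→{3,4,5}. Safe: 2. Place at column 2.
Columns [5, 3, 1, 6, 4, 2], r−c [-4, -1, 2, -2, 1, 4], r+c [6, 5, 4, 10, 9, 8] are all distinct, so no two queens attack.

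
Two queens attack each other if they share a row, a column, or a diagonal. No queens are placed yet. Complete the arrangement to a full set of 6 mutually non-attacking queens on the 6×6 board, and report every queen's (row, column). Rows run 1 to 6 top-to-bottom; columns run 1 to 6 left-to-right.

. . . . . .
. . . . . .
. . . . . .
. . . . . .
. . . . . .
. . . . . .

Row 1: Safe: 1, 2, 3, 4, 5, 6. Place at column 3.
Row 2: attacked by (1,3)→{2,3,4}. Safe: 1, 5, 6. Place at column 6.
Row 3: attacked by (1,3)→{1,3,5}; (2,6)→{5,6}. Safe: 2, 4. Place at column 2.
Row 4: attacked by (1,3)→{3,6}; (2,6)→{4,6}; (3,2)→{1,2,3}. Safe: 5. Place at column 5.
Row 5: attacked by (1,3)→{3}; (2,6)→{3,6}; (3,2)→{2,4}; (4,5)→{4,5,6}. Safe: 1. Place at column 1.
Row 6: attacked by (1,3)→{3}; (2,6)→{2,6}; (3,2)→{2,5}; (4,5)→{3,5}; (5,1)→{1,2}. Safe: 4. Place at column 4.
Columns [3, 6, 2, 5, 1, 4], r−c [-2, -4, 1, -1, 4, 2], r+c [4, 8, 5, 9, 6, 10] are all distinct, so no two queens attack.

(1,3) (2,6) (3,2) (4,5) (5,1) (6,4)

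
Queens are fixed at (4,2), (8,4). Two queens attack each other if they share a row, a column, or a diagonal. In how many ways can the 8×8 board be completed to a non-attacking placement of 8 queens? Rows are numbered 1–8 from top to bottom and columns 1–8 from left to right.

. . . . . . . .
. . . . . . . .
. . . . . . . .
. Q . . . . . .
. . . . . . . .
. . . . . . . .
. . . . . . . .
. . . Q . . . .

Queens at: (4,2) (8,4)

Branch on row 1: col 1 → 0; col 3 → 0; col 6 → 2; col 7 → 1; col 8 → 0.
Sum: 0 + 0 + 2 + 1 + 0 = 3.

3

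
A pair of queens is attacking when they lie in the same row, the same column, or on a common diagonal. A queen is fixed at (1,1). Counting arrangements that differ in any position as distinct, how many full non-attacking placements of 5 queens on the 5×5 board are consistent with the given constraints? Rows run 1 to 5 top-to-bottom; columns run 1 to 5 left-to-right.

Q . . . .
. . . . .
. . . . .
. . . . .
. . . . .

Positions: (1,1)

2

Branch on row 2: col 3 → 1; col 4 → 1; col 5 → 0.
Sum: 1 + 1 + 0 = 2.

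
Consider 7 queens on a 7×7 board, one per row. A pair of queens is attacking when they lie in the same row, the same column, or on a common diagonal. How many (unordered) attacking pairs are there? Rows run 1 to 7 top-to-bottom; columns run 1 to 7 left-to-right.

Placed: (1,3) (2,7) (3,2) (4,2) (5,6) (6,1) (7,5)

2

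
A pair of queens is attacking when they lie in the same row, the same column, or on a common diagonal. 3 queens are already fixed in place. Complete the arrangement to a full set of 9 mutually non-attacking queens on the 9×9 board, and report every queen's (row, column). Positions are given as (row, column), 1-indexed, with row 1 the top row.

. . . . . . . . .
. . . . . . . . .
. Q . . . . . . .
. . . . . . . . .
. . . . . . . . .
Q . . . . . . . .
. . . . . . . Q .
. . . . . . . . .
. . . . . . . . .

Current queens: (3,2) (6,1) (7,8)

(1,5) (2,7) (3,2) (4,6) (5,3) (6,1) (7,8) (8,4) (9,9)

Row 1: attacked by (3,2)→{2,4}; (6,1)→{1,6}; (7,8)→{2,8}. Safe: 3, 5, 7, 9. Place at column 5.
Row 2: attacked by (1,5)→{4,5,6}; (3,2)→{1,2,3}; (6,1)→{1,5}; (7,8)→{3,8}. Safe: 7, 9. Place at column 7.
Row 4: attacked by (1,5)→{2,5,8}; (2,7)→{5,7,9}; (3,2)→{1,2,3}; (6,1)→{1,3}; (7,8)→{5,8}. Safe: 4, 6. Place at column 6.
Row 5: attacked by (1,5)→{1,5,9}; (2,7)→{4,7}; (3,2)→{2,4}; (4,6)→{5,6,7}; (6,1)→{1,2}; (7,8)→{6,8}. Safe: 3. Place at column 3.
Row 8: attacked by (1,5)→{5}; (2,7)→{1,7}; (3,2)→{2,7}; (4,6)→{2,6}; (5,3)→{3,6}; (6,1)→{1,3}; (7,8)→{7,8,9}. Safe: 4. Place at column 4.
Row 9: attacked by (1,5)→{5}; (2,7)→{7}; (3,2)→{2,8}; (4,6)→{1,6}; (5,3)→{3,7}; (6,1)→{1,4}; (7,8)→{6,8}; (8,4)→{3,4,5}. Safe: 9. Place at column 9.
Columns [5, 7, 2, 6, 3, 1, 8, 4, 9], r−c [-4, -5, 1, -2, 2, 5, -1, 4, 0], r+c [6, 9, 5, 10, 8, 7, 15, 12, 18] are all distinct, so no two queens attack.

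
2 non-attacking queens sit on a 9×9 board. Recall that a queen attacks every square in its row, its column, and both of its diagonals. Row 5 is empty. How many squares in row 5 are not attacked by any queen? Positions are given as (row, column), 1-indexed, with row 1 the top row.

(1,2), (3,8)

(1,2) attacks row 5 at column 2 and diagonals 6.
(3,8) attacks row 5 at column 8 and diagonals 6.
Attacked columns: {2, 6, 8}. Safe: {1, 3, 4, 5, 7, 9}.

6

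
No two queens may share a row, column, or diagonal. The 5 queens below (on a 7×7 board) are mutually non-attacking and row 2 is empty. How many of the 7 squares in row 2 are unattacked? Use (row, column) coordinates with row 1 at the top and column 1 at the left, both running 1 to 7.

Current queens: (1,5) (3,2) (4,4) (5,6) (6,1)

(1,5) attacks row 2 at column 5 and diagonals 4, 6.
(3,2) attacks row 2 at column 2 and diagonals 1, 3.
(4,4) attacks row 2 at column 4 and diagonals 2, 6.
(5,6) attacks row 2 at column 6 and diagonals 3.
(6,1) attacks row 2 at column 1 and diagonals 5.
Attacked columns: {1, 2, 3, 4, 5, 6}. Safe: {7}.

1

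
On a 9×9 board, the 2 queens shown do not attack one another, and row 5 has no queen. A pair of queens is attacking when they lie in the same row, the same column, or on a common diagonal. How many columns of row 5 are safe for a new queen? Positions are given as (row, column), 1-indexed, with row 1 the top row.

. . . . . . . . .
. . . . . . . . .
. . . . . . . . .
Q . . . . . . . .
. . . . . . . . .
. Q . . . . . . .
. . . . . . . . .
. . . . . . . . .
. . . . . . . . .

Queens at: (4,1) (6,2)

(4,1) attacks row 5 at column 1 and diagonals 2.
(6,2) attacks row 5 at column 2 and diagonals 1, 3.
Attacked columns: {1, 2, 3}. Safe: {4, 5, 6, 7, 8, 9}.

6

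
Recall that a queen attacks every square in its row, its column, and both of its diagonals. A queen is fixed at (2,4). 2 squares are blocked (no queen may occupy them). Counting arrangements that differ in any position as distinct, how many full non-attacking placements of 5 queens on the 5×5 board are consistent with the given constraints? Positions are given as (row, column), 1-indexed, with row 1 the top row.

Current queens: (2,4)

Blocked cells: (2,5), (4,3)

1

Branch on row 1: col 1 → 1; col 2 → 0.
Sum: 1 + 0 = 1.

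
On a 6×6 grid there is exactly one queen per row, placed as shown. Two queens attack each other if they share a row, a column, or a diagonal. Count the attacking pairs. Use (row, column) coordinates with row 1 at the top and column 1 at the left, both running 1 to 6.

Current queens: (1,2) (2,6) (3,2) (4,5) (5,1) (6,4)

2

Same column: (1,2)–(3,2) (column 2).
Same diagonal: (1,2)–(4,5) (|1−4| = |2−5| = 3).
Total attacking pairs: 2.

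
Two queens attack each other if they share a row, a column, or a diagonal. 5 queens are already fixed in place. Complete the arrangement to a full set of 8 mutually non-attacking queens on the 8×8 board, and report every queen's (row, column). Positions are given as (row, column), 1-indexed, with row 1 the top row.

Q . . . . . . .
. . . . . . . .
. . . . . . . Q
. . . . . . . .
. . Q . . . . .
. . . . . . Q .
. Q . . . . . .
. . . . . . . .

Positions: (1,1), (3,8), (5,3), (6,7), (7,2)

(1,1) (2,5) (3,8) (4,6) (5,3) (6,7) (7,2) (8,4)

Row 2: attacked by (1,1)→{1,2}; (3,8)→{7,8}; (5,3)→{3,6}; (6,7)→{3,7}; (7,2)→{2,7}. Safe: 4, 5. Place at column 5.
Row 4: attacked by (1,1)→{1,4}; (2,5)→{3,5,7}; (3,8)→{7,8}; (5,3)→{2,3,4}; (6,7)→{5,7}; (7,2)→{2,5}. Safe: 6. Place at column 6.
Row 8: attacked by (1,1)→{1,8}; (2,5)→{5}; (3,8)→{3,8}; (4,6)→{2,6}; (5,3)→{3,6}; (6,7)→{5,7}; (7,2)→{1,2,3}. Safe: 4. Place at column 4.
Columns [1, 5, 8, 6, 3, 7, 2, 4], r−c [0, -3, -5, -2, 2, -1, 5, 4], r+c [2, 7, 11, 10, 8, 13, 9, 12] are all distinct, so no two queens attack.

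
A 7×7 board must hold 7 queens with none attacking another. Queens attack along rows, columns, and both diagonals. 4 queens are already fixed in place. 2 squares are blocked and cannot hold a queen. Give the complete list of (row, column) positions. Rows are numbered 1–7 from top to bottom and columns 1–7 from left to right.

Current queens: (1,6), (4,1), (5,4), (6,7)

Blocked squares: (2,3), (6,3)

(1,6) (2,2) (3,5) (4,1) (5,4) (6,7) (7,3)

Row 2: attacked by (1,6)→{5,6,7}; (4,1)→{1,3}; (5,4)→{1,4,7}; (6,7)→{3,7}. Blocked: 3. Safe: 2. Place at column 2.
Row 3: attacked by (1,6)→{4,6}; (2,2)→{1,2,3}; (4,1)→{1,2}; (5,4)→{2,4,6}; (6,7)→{4,7}. Safe: 5. Place at column 5.
Row 7: attacked by (1,6)→{6}; (2,2)→{2,7}; (3,5)→{1,5}; (4,1)→{1,4}; (5,4)→{2,4,6}; (6,7)→{6,7}. Safe: 3. Place at column 3.
Columns [6, 2, 5, 1, 4, 7, 3], r−c [-5, 0, -2, 3, 1, -1, 4], r+c [7, 4, 8, 5, 9, 13, 10] are all distinct, so no two queens attack.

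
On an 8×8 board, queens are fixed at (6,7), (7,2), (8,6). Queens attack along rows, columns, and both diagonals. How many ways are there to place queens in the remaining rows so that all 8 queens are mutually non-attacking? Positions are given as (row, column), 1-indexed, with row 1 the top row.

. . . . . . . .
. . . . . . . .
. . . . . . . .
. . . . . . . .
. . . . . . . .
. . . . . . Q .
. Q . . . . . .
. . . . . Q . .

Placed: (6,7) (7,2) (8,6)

Branch on row 1: col 1 → 0; col 3 → 1; col 4 → 1; col 5 → 0.
Sum: 0 + 1 + 1 + 0 = 2.

2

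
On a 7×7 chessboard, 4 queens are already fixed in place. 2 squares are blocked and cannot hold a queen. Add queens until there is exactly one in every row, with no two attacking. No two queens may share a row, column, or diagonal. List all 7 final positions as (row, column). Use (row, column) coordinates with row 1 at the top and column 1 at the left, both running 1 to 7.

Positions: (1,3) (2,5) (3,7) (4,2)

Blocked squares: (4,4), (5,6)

Row 5: attacked by (1,3)→{3,7}; (2,5)→{2,5}; (3,7)→{5,7}; (4,2)→{1,2,3}. Blocked: 6. Safe: 4. Place at column 4.
Row 6: attacked by (1,3)→{3}; (2,5)→{1,5}; (3,7)→{4,7}; (4,2)→{2,4}; (5,4)→{3,4,5}. Safe: 6. Place at column 6.
Row 7: attacked by (1,3)→{3}; (2,5)→{5}; (3,7)→{3,7}; (4,2)→{2,5}; (5,4)→{2,4,6}; (6,6)→{5,6,7}. Safe: 1. Place at column 1.
Columns [3, 5, 7, 2, 4, 6, 1], r−c [-2, -3, -4, 2, 1, 0, 6], r+c [4, 7, 10, 6, 9, 12, 8] are all distinct, so no two queens attack.

(1,3) (2,5) (3,7) (4,2) (5,4) (6,6) (7,1)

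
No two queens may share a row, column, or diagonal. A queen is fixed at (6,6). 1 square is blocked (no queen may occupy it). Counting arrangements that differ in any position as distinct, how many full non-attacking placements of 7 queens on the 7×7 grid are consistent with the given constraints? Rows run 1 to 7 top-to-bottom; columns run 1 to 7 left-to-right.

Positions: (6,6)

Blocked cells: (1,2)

Branch on row 1: col 3 → 1; col 4 → 0; col 5 → 1; col 7 → 1.
Sum: 1 + 0 + 1 + 1 = 3.

3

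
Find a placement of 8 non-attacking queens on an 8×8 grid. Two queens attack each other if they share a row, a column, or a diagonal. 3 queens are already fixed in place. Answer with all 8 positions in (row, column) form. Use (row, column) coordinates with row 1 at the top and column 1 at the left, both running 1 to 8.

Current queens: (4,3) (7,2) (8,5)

Row 1: attacked by (4,3)→{3,6}; (7,2)→{2,8}; (8,5)→{5}. Safe: 1, 4, 7. Place at column 1.
Row 2: attacked by (1,1)→{1,2}; (4,3)→{1,3,5}; (7,2)→{2,7}; (8,5)→{5}. Safe: 4, 6, 8. Place at column 6.
Row 3: attacked by (1,1)→{1,3}; (2,6)→{5,6,7}; (4,3)→{2,3,4}; (7,2)→{2,6}; (8,5)→{5}. Safe: 8. Place at column 8.
Row 5: attacked by (1,1)→{1,5}; (2,6)→{3,6}; (3,8)→{6,8}; (4,3)→{2,3,4}; (7,2)→{2,4}; (8,5)→{2,5,8}. Safe: 7. Place at column 7.
Row 6: attacked by (1,1)→{1,6}; (2,6)→{2,6}; (3,8)→{5,8}; (4,3)→{1,3,5}; (5,7)→{6,7,8}; (7,2)→{1,2,3}; (8,5)→{3,5,7}. Safe: 4. Place at column 4.
Columns [1, 6, 8, 3, 7, 4, 2, 5], r−c [0, -4, -5, 1, -2, 2, 5, 3], r+c [2, 8, 11, 7, 12, 10, 9, 13] are all distinct, so no two queens attack.

(1,1) (2,6) (3,8) (4,3) (5,7) (6,4) (7,2) (8,5)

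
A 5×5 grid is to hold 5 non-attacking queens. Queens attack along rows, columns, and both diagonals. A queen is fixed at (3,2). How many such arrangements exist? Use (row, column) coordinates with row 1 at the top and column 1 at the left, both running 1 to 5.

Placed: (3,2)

Branch on row 1: col 1 → 1; col 3 → 1; col 5 → 0.
Sum: 1 + 1 + 0 = 2.

2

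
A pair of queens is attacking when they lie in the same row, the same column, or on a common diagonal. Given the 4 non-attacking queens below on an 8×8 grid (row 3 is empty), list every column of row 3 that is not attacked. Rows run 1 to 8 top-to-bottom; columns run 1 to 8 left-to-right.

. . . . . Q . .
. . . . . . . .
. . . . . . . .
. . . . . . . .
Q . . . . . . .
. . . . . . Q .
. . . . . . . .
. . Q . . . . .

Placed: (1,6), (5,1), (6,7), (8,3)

columns 2, 5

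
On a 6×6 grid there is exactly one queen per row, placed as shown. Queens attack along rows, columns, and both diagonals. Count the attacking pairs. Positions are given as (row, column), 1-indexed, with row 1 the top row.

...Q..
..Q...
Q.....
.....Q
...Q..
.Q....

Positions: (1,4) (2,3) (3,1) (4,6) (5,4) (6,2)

Same column: (1,4)–(5,4) (column 4).
Same diagonal: (1,4)–(2,3) (|1−2| = |4−3| = 1).
Total attacking pairs: 2.

2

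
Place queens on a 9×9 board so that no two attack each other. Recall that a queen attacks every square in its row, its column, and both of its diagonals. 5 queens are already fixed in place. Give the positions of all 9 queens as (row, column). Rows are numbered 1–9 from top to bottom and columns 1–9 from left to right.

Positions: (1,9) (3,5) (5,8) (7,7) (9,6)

(1,9) (2,3) (3,5) (4,2) (5,8) (6,1) (7,7) (8,4) (9,6)

Row 2: attacked by (1,9)→{8,9}; (3,5)→{4,5,6}; (5,8)→{5,8}; (7,7)→{2,7}; (9,6)→{6}. Safe: 1, 3. Place at column 3.
Row 4: attacked by (1,9)→{6,9}; (2,3)→{1,3,5}; (3,5)→{4,5,6}; (5,8)→{7,8,9}; (7,7)→{4,7}; (9,6)→{1,6}. Safe: 2. Place at column 2.
Row 6: attacked by (1,9)→{4,9}; (2,3)→{3,7}; (3,5)→{2,5,8}; (4,2)→{2,4}; (5,8)→{7,8,9}; (7,7)→{6,7,8}; (9,6)→{3,6,9}. Safe: 1. Place at column 1.
Row 8: attacked by (1,9)→{2,9}; (2,3)→{3,9}; (3,5)→{5}; (4,2)→{2,6}; (5,8)→{5,8}; (6,1)→{1,3}; (7,7)→{6,7,8}; (9,6)→{5,6,7}. Safe: 4. Place at column 4.
Columns [9, 3, 5, 2, 8, 1, 7, 4, 6], r−c [-8, -1, -2, 2, -3, 5, 0, 4, 3], r+c [10, 5, 8, 6, 13, 7, 14, 12, 15] are all distinct, so no two queens attack.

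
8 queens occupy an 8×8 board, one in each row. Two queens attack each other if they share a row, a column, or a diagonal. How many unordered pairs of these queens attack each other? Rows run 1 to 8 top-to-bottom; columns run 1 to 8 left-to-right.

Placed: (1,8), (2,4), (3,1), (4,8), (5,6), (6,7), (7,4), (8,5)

Same column: (1,8)–(4,8) (column 8); (2,4)–(7,4) (column 4).
Same diagonal: (5,6)–(6,7) (|5−6| = |6−7| = 1); (5,6)–(7,4) (|5−7| = |6−4| = 2); (6,7)–(8,5) (|6−8| = |7−5| = 2); (7,4)–(8,5) (|7−8| = |4−5| = 1).
Total attacking pairs: 6.

6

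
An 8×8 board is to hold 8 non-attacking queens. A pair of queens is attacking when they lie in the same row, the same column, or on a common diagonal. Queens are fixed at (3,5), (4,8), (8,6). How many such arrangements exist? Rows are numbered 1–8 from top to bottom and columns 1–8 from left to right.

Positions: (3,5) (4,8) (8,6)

1

Branch on row 1: col 1 → 0; col 2 → 0; col 4 → 1.
Sum: 0 + 0 + 1 = 1.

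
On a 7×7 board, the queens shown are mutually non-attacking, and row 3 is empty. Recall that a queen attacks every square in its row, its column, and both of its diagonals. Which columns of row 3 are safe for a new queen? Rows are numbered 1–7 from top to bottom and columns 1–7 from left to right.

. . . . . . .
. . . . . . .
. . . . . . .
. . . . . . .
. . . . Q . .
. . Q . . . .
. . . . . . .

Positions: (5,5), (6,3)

(5,5) attacks row 3 at column 5 and diagonals 3, 7.
(6,3) attacks row 3 at column 3 and diagonals 6.
Attacked columns: {3, 5, 6, 7}. Safe: {1, 2, 4}.

columns 1, 2, 4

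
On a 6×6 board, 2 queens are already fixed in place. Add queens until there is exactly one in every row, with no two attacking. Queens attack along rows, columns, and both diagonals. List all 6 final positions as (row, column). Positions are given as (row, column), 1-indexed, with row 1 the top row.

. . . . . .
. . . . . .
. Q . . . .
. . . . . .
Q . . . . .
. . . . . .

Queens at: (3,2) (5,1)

Row 1: attacked by (3,2)→{2,4}; (5,1)→{1,5}. Safe: 3, 6. Place at column 3.
Row 2: attacked by (1,3)→{2,3,4}; (3,2)→{1,2,3}; (5,1)→{1,4}. Safe: 5, 6. Place at column 6.
Row 4: attacked by (1,3)→{3,6}; (2,6)→{4,6}; (3,2)→{1,2,3}; (5,1)→{1,2}. Safe: 5. Place at column 5.
Row 6: attacked by (1,3)→{3}; (2,6)→{2,6}; (3,2)→{2,5}; (4,5)→{3,5}; (5,1)→{1,2}. Safe: 4. Place at column 4.
Columns [3, 6, 2, 5, 1, 4], r−c [-2, -4, 1, -1, 4, 2], r+c [4, 8, 5, 9, 6, 10] are all distinct, so no two queens attack.

(1,3) (2,6) (3,2) (4,5) (5,1) (6,4)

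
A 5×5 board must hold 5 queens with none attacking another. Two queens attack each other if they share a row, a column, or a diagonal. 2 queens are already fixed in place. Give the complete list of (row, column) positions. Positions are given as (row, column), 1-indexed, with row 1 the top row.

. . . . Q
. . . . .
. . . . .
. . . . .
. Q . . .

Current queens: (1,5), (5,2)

(1,5) (2,3) (3,1) (4,4) (5,2)

Row 2: attacked by (1,5)→{4,5}; (5,2)→{2,5}. Safe: 1, 3. Place at column 3.
Row 3: attacked by (1,5)→{3,5}; (2,3)→{2,3,4}; (5,2)→{2,4}. Safe: 1. Place at column 1.
Row 4: attacked by (1,5)→{2,5}; (2,3)→{1,3,5}; (3,1)→{1,2}; (5,2)→{1,2,3}. Safe: 4. Place at column 4.
Columns [5, 3, 1, 4, 2], r−c [-4, -1, 2, 0, 3], r+c [6, 5, 4, 8, 7] are all distinct, so no two queens attack.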